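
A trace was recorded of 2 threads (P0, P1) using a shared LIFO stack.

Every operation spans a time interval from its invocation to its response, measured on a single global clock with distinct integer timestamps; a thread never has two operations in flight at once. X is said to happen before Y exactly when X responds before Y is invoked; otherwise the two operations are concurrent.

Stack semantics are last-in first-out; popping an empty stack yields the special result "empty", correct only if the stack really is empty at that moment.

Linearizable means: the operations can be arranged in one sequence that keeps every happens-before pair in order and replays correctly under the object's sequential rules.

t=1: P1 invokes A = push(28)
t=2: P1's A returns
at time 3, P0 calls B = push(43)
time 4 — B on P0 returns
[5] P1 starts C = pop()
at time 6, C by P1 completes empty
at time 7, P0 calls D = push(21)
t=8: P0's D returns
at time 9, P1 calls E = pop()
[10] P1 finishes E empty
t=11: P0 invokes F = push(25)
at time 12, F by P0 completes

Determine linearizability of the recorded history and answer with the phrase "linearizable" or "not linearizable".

prefix check: 1..5 passes, 1..6 fails once C's time-6 response joins
the sole real-time-consistent order of 3 completed operations fails the LIFO stack replay
take A, B, C: step 3 already fails, because C pop() → empty cannot occur there

not linearizable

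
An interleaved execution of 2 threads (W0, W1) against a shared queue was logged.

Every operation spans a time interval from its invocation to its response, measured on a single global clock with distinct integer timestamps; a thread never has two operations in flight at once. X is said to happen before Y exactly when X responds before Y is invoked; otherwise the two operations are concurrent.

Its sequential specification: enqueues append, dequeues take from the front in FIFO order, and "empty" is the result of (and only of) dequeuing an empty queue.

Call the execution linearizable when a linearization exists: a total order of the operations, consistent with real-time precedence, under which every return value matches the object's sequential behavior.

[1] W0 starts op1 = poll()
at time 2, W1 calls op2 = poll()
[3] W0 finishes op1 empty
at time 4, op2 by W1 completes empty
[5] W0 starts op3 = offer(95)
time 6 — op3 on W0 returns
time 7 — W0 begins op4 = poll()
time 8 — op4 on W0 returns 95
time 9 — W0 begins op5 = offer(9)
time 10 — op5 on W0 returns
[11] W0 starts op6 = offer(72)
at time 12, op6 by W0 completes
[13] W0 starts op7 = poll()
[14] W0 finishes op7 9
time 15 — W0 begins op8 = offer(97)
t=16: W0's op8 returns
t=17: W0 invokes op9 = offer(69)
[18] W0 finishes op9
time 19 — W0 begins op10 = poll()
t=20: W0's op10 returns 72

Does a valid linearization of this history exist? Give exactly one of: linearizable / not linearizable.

linearizable

one valid linearization: op1, op2, op3, op4, op5, op6, op7, op8, op9, op10
step 1: op1 poll() → empty — queue <>
step 2: op2 poll() → empty — queue <>
step 3: op3 offer(95) — queue <95>
step 4: op4 poll() → 95 — queue <>
step 5: op5 offer(9) — queue <9>
step 6: op6 offer(72) — queue <9,72>
step 7: op7 poll() → 9 — queue <72>
step 8: op8 offer(97) — queue <72,97>
step 9: op9 offer(69) — queue <72,97,69>
step 10: op10 poll() → 72 — queue <97,69>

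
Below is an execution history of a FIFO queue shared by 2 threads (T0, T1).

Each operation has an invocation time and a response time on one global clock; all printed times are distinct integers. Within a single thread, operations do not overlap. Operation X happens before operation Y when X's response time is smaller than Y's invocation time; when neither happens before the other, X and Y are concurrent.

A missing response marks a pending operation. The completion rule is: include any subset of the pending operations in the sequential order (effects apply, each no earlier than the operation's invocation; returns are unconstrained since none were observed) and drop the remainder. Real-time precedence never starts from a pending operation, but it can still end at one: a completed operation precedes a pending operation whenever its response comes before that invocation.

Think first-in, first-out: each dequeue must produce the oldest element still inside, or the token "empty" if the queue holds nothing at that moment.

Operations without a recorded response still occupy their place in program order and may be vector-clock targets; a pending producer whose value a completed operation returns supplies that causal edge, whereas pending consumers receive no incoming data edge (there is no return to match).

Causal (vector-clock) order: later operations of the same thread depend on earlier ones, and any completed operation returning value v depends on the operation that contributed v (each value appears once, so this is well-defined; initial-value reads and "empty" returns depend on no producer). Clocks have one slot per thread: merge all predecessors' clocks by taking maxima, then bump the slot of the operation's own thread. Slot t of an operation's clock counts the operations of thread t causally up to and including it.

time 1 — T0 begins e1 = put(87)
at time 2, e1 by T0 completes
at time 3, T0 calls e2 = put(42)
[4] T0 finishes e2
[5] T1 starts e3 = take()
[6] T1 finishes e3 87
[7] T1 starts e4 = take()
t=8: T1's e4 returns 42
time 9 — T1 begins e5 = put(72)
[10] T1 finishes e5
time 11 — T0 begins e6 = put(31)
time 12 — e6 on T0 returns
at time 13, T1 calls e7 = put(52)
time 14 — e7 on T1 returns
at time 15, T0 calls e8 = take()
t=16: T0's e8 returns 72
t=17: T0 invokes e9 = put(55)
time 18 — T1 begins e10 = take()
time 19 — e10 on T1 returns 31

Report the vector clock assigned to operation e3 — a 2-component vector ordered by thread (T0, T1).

(1, 1)

root op e1, invoked 1: fresh clock plus T0's own tick → (1, 0)
e3 (invocation 5): componentwise max over VC(e1)=(1, 0), +1 at T1, giving (1, 1)
e2 (invocation 3): componentwise max over VC(e1)=(1, 0), +1 at T0, giving (2, 0)
e6 (invocation 11): componentwise max over VC(e2)=(2, 0), +1 at T0, giving (3, 0)
e4 (invocation 7): componentwise max over VC(e2)=(2, 0), VC(e3)=(1, 1), +1 at T1, giving (2, 2)
e5 (invocation 9): componentwise max over VC(e4)=(2, 2), +1 at T1, giving (2, 3)
e7 (invocation 13): componentwise max over VC(e5)=(2, 3), +1 at T1, giving (2, 4)
e8 (invocation 15): componentwise max over VC(e5)=(2, 3), VC(e6)=(3, 0), +1 at T0, giving (4, 3)
e10 (invocation 18): componentwise max over VC(e6)=(3, 0), VC(e7)=(2, 4), +1 at T1, giving (3, 5)
e9 (invocation 17): componentwise max over VC(e8)=(4, 3), +1 at T0, giving (5, 3)
target: VC(e3) = (1, 1)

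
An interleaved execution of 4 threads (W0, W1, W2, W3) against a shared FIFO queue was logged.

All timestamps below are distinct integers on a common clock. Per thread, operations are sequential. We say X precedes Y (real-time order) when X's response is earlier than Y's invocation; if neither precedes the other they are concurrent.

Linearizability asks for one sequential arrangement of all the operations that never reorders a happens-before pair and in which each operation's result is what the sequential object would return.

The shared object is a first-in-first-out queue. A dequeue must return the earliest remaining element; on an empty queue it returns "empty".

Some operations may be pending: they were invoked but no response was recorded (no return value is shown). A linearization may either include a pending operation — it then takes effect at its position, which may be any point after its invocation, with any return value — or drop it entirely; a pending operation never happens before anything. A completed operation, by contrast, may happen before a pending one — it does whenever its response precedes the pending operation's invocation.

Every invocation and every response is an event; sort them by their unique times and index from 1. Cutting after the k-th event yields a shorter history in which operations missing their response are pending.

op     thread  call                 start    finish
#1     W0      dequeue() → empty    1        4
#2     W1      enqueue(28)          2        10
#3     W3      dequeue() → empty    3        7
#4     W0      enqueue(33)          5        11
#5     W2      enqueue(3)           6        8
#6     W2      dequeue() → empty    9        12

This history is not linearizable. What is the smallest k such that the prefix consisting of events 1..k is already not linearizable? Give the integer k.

events 1..11 are still linearizable — one witness is #1, #3, #2, #4, #5:
after step 1 (#1 dequeue() → empty): queue <>
after step 2 (#3 dequeue() → empty): queue <>
after step 3 (#2 enqueue(28)): queue <28>
after step 4 (#4 enqueue(33)): queue <28,33>
after step 5 (#5 enqueue(3)): queue <28,33,3>
adding event 12 (#6 responds at 12) leaves no legal real-time order
sample order #1, #2, #3, #4, #5, #6 stalls at step 3 — #3 dequeue() → empty has no legal effect
sample order #1, #2, #3, #5, #4, #6 stalls at step 3 — #3 dequeue() → empty has no legal effect

12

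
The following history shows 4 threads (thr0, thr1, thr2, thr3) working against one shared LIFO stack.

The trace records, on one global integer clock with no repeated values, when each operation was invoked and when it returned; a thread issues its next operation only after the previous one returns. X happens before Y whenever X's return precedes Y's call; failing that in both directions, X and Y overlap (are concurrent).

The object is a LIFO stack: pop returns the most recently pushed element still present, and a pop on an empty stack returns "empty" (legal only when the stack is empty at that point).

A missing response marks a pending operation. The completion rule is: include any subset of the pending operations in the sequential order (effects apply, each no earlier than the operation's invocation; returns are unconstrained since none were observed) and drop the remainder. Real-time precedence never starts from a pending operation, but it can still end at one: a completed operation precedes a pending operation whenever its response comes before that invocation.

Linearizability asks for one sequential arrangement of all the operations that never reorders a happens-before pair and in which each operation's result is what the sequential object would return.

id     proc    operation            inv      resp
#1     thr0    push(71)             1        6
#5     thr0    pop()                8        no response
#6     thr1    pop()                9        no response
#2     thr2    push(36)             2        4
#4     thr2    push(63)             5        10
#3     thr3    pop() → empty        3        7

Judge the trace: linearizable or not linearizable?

a witness: #3, #1, #2, #4
after step 1 (#3 pop() → empty): stack <>
after step 2 (#1 push(71)): stack <71>
after step 3 (#2 push(36)): stack <71,36>
after step 4 (#4 push(63)): stack <71,36,63>

linearizable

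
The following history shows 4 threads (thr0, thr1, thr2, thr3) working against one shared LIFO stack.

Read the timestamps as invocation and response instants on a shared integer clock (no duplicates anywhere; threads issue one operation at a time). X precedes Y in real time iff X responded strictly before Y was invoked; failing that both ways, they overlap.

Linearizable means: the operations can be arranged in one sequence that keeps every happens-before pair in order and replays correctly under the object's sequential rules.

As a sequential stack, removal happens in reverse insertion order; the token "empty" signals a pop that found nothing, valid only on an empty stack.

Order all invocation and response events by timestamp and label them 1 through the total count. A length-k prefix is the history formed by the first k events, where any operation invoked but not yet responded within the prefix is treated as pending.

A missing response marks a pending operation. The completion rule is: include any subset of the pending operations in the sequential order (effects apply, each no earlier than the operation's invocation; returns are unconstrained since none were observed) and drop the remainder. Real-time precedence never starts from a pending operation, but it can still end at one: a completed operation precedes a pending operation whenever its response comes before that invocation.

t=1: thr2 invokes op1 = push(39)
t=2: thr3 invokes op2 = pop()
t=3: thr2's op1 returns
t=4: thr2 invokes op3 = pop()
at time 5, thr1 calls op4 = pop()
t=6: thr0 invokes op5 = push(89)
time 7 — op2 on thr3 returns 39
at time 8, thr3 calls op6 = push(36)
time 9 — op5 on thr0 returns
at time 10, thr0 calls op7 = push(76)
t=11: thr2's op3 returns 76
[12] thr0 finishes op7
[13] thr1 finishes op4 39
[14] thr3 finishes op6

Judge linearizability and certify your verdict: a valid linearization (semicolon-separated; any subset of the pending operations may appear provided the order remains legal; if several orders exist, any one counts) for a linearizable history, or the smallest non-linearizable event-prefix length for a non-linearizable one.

not linearizable — minimal violating prefix: 13 events

prefix check: 1..12 passes, 1..13 fails once op4's time-13 response joins
all 52 real-time-respecting orders fail — 6 completed LIFO stack operations, no legal replay
including or dropping the 1 pending operation (op6) in any combination fails
take op1, op2, op3, op4, op5, op7 (pending dropped): step 3 already fails, because op3 pop() → 76 cannot occur there
take op1, op2, op3, op5, op4, op7 (pending dropped): step 3 already fails, because op3 pop() → 76 cannot occur there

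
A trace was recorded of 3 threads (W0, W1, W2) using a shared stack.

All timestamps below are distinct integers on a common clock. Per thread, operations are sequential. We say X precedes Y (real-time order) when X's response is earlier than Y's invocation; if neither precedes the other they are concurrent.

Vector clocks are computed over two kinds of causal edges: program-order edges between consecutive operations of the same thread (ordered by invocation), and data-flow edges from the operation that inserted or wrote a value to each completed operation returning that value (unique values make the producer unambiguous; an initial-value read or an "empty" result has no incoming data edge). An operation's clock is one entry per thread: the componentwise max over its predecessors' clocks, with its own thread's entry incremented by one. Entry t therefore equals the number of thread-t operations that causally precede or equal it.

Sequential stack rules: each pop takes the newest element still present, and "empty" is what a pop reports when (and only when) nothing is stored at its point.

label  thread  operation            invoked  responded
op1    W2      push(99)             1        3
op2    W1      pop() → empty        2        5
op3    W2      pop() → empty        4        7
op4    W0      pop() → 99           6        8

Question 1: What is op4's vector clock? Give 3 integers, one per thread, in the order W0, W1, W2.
Answer: (1, 0, 1)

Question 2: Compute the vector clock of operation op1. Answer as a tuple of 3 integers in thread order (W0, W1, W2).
Answer: (0, 0, 1)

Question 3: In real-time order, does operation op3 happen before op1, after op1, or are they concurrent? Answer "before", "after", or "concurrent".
Answer: after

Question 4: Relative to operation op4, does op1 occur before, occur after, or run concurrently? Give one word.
Answer: before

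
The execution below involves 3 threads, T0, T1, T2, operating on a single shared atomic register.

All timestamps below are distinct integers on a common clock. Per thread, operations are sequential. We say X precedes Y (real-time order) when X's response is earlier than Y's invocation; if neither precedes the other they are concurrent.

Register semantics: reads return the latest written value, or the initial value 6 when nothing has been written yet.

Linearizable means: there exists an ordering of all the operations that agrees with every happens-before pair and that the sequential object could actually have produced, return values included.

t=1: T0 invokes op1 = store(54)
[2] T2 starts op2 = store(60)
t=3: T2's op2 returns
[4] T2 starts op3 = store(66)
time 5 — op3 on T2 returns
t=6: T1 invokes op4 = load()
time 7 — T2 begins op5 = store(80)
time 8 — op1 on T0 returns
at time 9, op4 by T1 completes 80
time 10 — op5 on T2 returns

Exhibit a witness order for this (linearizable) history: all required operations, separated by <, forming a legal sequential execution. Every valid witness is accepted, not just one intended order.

op1 < op2 < op3 < op5 < op4

1. op1 store(54), leaving value 54
2. op2 store(60), leaving value 60
3. op3 store(66), leaving value 66
4. op5 store(80), leaving value 80
5. op4 load() → 80, leaving value 80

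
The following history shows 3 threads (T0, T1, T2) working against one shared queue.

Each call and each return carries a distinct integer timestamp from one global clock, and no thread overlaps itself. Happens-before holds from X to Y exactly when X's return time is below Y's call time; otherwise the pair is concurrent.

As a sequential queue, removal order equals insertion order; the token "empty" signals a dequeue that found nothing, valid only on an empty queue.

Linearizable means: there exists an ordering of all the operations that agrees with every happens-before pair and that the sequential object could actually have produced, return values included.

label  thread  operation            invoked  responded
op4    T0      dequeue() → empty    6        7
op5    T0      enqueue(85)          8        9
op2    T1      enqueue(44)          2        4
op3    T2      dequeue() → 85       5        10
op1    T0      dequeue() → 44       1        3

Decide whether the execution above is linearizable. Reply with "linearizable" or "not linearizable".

a witness: op2, op1, op4, op5, op3
step 1: op2 enqueue(44) — queue <44>
step 2: op1 dequeue() → 44 — queue <>
step 3: op4 dequeue() → empty — queue <>
step 4: op5 enqueue(85) — queue <85>
step 5: op3 dequeue() → 85 — queue <>

linearizable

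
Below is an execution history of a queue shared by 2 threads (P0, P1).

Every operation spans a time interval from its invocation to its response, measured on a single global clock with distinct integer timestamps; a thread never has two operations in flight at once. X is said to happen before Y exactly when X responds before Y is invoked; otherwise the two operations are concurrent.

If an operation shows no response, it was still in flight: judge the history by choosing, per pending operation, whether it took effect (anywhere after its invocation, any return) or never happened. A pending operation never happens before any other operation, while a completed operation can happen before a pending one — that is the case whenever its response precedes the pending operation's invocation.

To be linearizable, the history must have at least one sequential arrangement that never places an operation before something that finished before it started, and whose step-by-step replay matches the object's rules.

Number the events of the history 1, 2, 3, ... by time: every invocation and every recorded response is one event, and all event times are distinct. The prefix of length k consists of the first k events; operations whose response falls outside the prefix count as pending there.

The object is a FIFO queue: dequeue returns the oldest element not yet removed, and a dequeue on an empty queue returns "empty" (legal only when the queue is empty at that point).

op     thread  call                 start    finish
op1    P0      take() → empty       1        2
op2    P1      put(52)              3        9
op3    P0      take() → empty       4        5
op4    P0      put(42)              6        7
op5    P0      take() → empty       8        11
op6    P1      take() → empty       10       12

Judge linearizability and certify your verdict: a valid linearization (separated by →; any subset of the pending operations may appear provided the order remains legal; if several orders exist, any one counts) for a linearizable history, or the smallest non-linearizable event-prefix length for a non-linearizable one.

not linearizable — minimal violating prefix: 11 events

events 1..10 are fine; event 11 — the response of op5 at time 11 — makes the prefix non-linearizable
the 5 completed operations admit 4 real-time orders; each fails the queue replay
include/drop combinations of the 1 pending operation (op6) were all tried; none helps
one such order, op1, op2, op3, op4, op5 (pending dropped), breaks at step 3 where op3 take() → empty is illegal
one such order, op1, op3, op2, op4, op5 (pending dropped), breaks at step 5 where op5 take() → empty is illegal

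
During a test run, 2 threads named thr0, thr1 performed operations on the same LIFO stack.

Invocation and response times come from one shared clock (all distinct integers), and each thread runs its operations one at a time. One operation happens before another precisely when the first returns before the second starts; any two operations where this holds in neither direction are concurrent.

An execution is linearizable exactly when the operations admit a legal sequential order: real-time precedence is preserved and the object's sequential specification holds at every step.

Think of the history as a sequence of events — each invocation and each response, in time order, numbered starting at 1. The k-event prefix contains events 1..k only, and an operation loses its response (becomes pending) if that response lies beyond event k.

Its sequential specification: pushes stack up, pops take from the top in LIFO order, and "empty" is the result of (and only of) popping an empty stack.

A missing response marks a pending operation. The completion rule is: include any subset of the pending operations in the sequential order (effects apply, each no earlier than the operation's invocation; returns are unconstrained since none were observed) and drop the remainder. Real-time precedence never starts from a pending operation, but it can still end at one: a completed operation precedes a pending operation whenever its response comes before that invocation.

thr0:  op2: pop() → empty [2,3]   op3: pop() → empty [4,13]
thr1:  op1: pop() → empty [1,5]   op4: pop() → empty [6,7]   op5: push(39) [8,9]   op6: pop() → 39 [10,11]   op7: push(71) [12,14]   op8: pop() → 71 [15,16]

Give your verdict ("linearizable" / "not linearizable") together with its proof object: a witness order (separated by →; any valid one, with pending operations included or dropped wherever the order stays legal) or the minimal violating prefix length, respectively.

after step 1 (op1 pop() → empty): stack <>
after step 2 (op2 pop() → empty): stack <>
after step 3 (op3 pop() → empty): stack <>
after step 4 (op4 pop() → empty): stack <>
after step 5 (op5 push(39)): stack <39>
after step 6 (op6 pop() → 39): stack <>
after step 7 (op7 push(71)): stack <71>
after step 8 (op8 pop() → 71): stack <>

linearizable — witness: op1 → op2 → op3 → op4 → op5 → op6 → op7 → op8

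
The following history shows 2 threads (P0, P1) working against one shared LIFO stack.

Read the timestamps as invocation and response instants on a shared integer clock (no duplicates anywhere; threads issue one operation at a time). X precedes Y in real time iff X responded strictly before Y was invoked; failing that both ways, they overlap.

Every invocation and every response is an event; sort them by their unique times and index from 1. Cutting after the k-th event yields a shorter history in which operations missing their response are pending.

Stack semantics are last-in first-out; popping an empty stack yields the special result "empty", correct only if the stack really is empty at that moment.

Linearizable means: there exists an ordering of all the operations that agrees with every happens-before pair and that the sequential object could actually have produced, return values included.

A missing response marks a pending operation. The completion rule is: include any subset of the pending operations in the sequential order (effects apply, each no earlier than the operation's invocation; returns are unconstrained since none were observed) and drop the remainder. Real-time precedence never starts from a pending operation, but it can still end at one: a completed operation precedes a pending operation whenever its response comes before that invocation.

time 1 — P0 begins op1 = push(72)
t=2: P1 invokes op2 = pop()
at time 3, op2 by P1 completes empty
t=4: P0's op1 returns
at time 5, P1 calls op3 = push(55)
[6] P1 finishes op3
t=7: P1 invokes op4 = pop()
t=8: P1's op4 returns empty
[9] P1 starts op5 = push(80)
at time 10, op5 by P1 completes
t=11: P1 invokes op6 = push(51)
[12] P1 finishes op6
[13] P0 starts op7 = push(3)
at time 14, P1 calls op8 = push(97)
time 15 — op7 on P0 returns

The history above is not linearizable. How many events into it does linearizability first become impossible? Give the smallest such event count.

a valid linearization of events 1..7 exists, for instance op2, op1, op3:
1. op2 pop() → empty, leaving stack <>
2. op1 push(72), leaving stack <72>
3. op3 push(55), leaving stack <72,55>
once event 8 joins (op4's response, time 8), exhaustive search finds no witness
take op1, op2, op3, op4: step 2 already fails, because op2 pop() → empty cannot occur there
take op2, op1, op3, op4: step 4 already fails, because op4 pop() → empty cannot occur there

8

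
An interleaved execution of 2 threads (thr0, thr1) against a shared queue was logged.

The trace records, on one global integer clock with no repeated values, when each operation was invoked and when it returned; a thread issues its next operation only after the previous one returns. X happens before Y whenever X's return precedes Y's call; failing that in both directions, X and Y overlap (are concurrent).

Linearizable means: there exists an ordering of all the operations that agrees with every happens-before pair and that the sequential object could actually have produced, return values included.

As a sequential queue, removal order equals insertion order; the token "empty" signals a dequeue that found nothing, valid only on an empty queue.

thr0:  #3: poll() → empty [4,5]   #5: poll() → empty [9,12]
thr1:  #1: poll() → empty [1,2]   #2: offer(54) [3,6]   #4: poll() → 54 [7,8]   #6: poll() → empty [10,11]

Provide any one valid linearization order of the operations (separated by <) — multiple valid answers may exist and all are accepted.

#1 < #3 < #2 < #4 < #5 < #6

step 1: #1 poll() → empty — queue <>
step 2: #3 poll() → empty — queue <>
step 3: #2 offer(54) — queue <54>
step 4: #4 poll() → 54 — queue <>
step 5: #5 poll() → empty — queue <>
step 6: #6 poll() → empty — queue <>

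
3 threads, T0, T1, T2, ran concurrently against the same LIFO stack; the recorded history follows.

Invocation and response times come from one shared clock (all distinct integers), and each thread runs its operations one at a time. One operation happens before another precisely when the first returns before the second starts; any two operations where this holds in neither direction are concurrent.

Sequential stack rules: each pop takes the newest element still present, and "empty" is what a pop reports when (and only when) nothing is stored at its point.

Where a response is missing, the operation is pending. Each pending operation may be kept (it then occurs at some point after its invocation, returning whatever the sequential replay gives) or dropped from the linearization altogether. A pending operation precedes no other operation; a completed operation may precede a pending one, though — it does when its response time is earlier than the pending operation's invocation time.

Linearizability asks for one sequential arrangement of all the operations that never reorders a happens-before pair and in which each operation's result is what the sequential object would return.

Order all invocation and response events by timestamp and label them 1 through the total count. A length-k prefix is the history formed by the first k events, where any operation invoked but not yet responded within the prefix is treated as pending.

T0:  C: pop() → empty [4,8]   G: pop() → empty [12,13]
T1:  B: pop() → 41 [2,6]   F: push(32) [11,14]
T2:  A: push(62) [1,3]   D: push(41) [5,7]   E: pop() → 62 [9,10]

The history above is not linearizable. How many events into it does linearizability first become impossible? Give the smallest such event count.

8

events 1..7 are still linearizable — one witness is A, C, D, B:
1. A push(62), leaving stack <62>
2. C pop() (pending, included), leaving stack <>
3. D push(41), leaving stack <41>
4. B pop() → 41, leaving stack <>
at event 8 (C's time-8 response) nothing linearizes any more
sample order A, B, C, D stalls at step 2 — B pop() → 41 has no legal effect
sample order A, B, D, C stalls at step 2 — B pop() → 41 has no legal effect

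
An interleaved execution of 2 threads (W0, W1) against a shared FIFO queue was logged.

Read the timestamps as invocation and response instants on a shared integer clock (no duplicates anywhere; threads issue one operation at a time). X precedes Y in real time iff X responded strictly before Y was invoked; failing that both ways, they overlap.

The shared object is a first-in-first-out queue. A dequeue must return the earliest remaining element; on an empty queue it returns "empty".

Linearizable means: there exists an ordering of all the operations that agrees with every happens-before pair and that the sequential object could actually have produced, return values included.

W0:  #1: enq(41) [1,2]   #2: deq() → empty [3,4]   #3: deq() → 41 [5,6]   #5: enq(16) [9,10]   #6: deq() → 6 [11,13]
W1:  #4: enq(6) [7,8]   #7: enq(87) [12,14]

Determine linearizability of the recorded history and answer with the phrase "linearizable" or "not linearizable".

not linearizable

the violation lands at event 4, #2's response at time 4: events 1..3 linearize, events 1..4 do not
the sole real-time-consistent order of 2 completed operations fails the FIFO queue replay
sample order #1, #2 stalls at step 2 — #2 deq() → empty has no legal effect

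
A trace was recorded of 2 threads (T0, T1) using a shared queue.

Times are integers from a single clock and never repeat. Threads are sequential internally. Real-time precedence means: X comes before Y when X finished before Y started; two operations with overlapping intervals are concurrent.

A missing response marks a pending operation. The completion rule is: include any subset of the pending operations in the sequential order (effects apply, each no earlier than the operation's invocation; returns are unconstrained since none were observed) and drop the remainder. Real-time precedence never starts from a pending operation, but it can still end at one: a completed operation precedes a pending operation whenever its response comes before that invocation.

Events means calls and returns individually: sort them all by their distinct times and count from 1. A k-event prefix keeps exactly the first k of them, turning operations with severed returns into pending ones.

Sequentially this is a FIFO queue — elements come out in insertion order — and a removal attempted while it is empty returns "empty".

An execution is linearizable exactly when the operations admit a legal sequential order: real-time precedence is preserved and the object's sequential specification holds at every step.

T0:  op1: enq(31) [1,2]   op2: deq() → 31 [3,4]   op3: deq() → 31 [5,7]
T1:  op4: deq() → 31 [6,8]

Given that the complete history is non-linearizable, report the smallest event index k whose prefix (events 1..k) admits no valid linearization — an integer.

7

events 1..6 are still linearizable — one witness is op1, op2:
after step 1 (op1 enq(31)): queue <31>
after step 2 (op2 deq() → 31): queue <>
once event 7 joins (op3's response, time 7), exhaustive search finds no witness
include/drop combinations of the 1 pending operation (op4) were all tried; none helps
one such order, op1, op2, op3 (pending dropped), breaks at step 3 where op3 deq() → 31 is illegal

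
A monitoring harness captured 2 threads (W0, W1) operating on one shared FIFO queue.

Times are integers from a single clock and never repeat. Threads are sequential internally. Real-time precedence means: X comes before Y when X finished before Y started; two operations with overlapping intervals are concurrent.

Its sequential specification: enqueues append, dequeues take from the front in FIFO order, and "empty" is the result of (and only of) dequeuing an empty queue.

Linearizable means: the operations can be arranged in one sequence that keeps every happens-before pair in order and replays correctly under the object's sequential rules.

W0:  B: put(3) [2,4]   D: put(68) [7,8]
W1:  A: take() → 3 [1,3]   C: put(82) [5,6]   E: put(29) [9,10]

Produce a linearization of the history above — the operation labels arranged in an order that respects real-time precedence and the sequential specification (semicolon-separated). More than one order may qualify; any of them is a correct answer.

B; A; C; D; E

1. B put(3), leaving queue <3>
2. A take() → 3, leaving queue <>
3. C put(82), leaving queue <82>
4. D put(68), leaving queue <82,68>
5. E put(29), leaving queue <82,68,29>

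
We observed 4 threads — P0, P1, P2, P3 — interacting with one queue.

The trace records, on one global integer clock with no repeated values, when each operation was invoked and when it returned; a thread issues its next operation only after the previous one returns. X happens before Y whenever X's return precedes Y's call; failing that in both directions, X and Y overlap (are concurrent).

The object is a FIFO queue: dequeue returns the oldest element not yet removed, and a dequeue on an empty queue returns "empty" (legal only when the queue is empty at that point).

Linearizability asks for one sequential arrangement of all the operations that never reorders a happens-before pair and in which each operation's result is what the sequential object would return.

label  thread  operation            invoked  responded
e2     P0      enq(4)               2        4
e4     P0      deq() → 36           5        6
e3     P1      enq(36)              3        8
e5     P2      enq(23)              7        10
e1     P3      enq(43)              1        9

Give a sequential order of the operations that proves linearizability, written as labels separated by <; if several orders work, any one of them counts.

after step 1 (e3 enq(36)): queue <36>
after step 2 (e1 enq(43)): queue <36,43>
after step 3 (e2 enq(4)): queue <36,43,4>
after step 4 (e4 deq() → 36): queue <43,4>
after step 5 (e5 enq(23)): queue <43,4,23>

e3 < e1 < e2 < e4 < e5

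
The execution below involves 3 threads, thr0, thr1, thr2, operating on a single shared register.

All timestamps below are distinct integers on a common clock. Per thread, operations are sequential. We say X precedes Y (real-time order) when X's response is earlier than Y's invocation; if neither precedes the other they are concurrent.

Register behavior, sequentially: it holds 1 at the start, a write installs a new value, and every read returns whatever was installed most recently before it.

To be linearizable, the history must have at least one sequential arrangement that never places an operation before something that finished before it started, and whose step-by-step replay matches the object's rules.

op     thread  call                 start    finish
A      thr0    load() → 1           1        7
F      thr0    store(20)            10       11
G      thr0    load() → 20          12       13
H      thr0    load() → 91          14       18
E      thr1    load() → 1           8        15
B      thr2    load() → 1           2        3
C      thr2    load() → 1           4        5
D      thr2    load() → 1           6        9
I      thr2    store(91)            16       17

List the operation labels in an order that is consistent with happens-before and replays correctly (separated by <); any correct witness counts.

A < B < C < D < E < F < G < I < H

1. A load() → 1, leaving value 1
2. B load() → 1, leaving value 1
3. C load() → 1, leaving value 1
4. D load() → 1, leaving value 1
5. E load() → 1, leaving value 1
6. F store(20), leaving value 20
7. G load() → 20, leaving value 20
8. I store(91), leaving value 91
9. H load() → 91, leaving value 91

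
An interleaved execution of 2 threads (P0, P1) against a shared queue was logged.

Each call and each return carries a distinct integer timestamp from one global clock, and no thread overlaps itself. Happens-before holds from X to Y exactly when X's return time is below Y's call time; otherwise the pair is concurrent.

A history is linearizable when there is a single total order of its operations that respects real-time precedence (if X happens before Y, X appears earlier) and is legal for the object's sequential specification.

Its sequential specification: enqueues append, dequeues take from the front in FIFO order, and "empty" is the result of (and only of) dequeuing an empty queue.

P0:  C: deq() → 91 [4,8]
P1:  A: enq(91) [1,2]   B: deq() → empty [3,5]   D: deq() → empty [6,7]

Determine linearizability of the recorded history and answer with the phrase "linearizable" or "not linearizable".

linearizable

a witness: A, C, B, D
step 1: A enq(91) — queue <91>
step 2: C deq() → 91 — queue <>
step 3: B deq() → empty — queue <>
step 4: D deq() → empty — queue <>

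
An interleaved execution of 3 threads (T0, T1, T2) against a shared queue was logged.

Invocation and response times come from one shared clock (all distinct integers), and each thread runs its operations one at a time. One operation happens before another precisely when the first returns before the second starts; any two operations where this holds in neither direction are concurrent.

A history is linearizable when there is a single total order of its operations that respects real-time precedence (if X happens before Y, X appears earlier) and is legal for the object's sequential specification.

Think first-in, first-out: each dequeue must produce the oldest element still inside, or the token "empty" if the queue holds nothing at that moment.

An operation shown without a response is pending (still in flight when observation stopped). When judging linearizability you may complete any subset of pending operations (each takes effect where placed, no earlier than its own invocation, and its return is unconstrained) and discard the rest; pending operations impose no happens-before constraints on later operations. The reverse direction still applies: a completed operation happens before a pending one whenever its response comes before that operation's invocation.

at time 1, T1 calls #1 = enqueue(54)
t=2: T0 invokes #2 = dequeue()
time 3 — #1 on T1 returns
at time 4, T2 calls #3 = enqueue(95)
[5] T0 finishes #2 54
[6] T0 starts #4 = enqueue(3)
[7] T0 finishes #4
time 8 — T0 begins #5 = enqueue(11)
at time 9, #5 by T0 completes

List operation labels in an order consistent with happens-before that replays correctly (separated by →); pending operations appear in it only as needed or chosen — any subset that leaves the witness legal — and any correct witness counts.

step 1: #1 enqueue(54) — queue <54>
step 2: #2 dequeue() → 54 — queue <>
step 3: #3 enqueue(95) (pending, included) — queue <95>
step 4: #4 enqueue(3) — queue <95,3>
step 5: #5 enqueue(11) — queue <95,3,11>

#1 → #2 → #3 → #4 → #5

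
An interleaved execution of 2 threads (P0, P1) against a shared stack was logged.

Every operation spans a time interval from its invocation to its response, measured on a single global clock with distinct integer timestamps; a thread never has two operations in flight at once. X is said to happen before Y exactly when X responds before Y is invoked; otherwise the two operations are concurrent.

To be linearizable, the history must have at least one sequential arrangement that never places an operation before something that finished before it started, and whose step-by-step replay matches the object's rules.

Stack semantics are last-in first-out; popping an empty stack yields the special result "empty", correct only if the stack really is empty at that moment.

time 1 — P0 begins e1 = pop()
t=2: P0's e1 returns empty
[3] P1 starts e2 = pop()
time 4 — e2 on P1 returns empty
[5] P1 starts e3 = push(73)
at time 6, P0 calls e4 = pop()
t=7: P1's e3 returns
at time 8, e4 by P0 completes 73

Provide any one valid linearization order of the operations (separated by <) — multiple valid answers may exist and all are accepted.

step 1: e1 pop() → empty — stack <>
step 2: e2 pop() → empty — stack <>
step 3: e3 push(73) — stack <73>
step 4: e4 pop() → 73 — stack <>

e1 < e2 < e3 < e4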